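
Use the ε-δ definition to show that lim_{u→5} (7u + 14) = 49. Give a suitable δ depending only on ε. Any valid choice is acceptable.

Fix ε > 0. We need δ > 0 so that 0 < |u − 5| < δ implies |(7u + 14) − 49| < ε.
|(7u + 14) − 49| = |7u - 35| = 7|u − 5|.
So 7|u − 5| < ε exactly when |u − 5| < ε/7.
Choosing δ = ε/7 gives |(7u + 14) − 49| = 7|u − 5| < ε whenever |u − 5| < δ.

δ = ε/7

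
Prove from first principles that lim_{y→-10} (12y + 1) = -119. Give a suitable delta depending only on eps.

delta = eps/12

Fix eps > 0. We need delta > 0 so that 0 < |y + 10| < delta implies |(12y + 1) + 119| < eps.
|(12y + 1) + 119| = |12y + 120| = 12|y + 10|.
Thus it suffices that |y + 10| < eps/12.
Take delta = eps/12. If 0 < |y + 10| < delta then |(12y + 1) + 119| = 12|y + 10| < 12·(eps/12) = eps.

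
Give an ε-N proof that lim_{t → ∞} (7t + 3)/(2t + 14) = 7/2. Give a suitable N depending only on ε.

N = 23/ε

Let ε > 0. We seek N > 0 such that t > N implies |(7t + 3)/(2t + 14) − (7/2)| < ε.
(7t + 3)/(2t + 14) − (7/2) = (2(7t + 3) − 7(2t + 14)) / (2(2t + 14)) = -92/(2(2t + 14)).
For t > 0 we have 2t + 14 > 2t, so |(7t + 3)/(2t + 14) − (7/2)| = 92/(2(2t + 14)) < 92/(2·2t) = 23/t.
Thus |(7t + 3)/(2t + 14) − (7/2)| < ε whenever t > 23/ε.
Take N = 23/ε. If t > N then |(7t + 3)/(2t + 14) − (7/2)| < 23/t < ε.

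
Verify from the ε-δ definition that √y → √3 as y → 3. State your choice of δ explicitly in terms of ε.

δ = min(3, √3·ε)

Let ε > 0 be given. We want δ > 0 such that 0 < |y − 3| < δ implies |√y − √3| < ε.
Multiplying by the conjugate, |√y − √3| = |y − 3|/(√y + √3).
Restrict δ ≤ 3 so that |y − 3| < 3 forces y > 0, and then √y + √3 > √3.
Hence |√y − √3| < |y − 3|/√3, which is < ε once |y − 3| < √3·ε.
Take δ = min(3, √3·ε). If 0 < |y − 3| < δ then y > 0 and |√y − √3| < |y − 3|/√3 < ε.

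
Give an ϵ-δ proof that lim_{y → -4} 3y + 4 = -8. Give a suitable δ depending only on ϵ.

δ = ϵ/3

Let ϵ > 0 be given. We need δ > 0 so that 0 < |y + 4| < δ implies |(3y + 4) + 8| < ϵ.
Since (3y + 4) + 8 = 3(y + 4), we have |(3y + 4) + 8| = 3|y + 4|.
Thus it suffices that |y + 4| < ϵ/3.
Choosing δ = ϵ/3 gives |(3y + 4) + 8| = 3|y + 4| < ϵ whenever |y + 4| < δ.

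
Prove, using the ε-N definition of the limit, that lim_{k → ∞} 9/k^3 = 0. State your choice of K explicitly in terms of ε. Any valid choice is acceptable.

Suppose ε > 0. For k ≥ 1, |9/k^3 − 0| = 9/k^3.
9/k^3 < ε ⇔ k^3 > 9/ε ⇔ k > (9/ε)^{1/3}.
Take K = (9/ε)^{1/3}. Then k > K implies 9/k^3 < ε.

K = (9/ε)^{1/3}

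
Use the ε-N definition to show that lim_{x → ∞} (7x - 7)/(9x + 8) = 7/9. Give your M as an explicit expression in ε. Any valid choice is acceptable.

Fix ε > 0. We seek M > 0 such that x > M implies |(7x - 7)/(9x + 8) − (7/9)| < ε.
(7x - 7)/(9x + 8) − (7/9) = (9(7x - 7) − 7(9x + 8)) / (9(9x + 8)) = -119/(9(9x + 8)).
For x > 0 we have 9x + 8 > 9x, so |(7x - 7)/(9x + 8) − (7/9)| = 119/(9(9x + 8)) < 119/(9·9x) = (119/81)/x.
Thus |(7x - 7)/(9x + 8) − (7/9)| < ε whenever x > (119/81)/ε.
Take M = (119/81)/ε. If x > M then |(7x - 7)/(9x + 8) − (7/9)| < (119/81)/x < ε.

M = (119/81)/ε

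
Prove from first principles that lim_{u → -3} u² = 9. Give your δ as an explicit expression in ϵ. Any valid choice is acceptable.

Let ϵ > 0. We seek δ > 0 with 0 < |u + 3| < δ ⇒ |u² − 9| < ϵ.
Factor: u² − 9 = (u + 3)(u - 3), so |u² − 9| = |u + 3|·|u - 3|.
Restrict δ ≤ 1. Then |u + 3| < 1 gives |u| < 4, so by the triangle inequality |u - 3| ≤ 4 + 3 = 7.
Hence |u² − 9| ≤ 7|u + 3|, which is < ϵ once |u + 3| < ϵ/7.
Take δ = min(1, ϵ/7). If 0 < |u + 3| < δ then both bounds hold and |u² − 9| ≤ 7|u + 3| < 7·(ϵ/7) = ϵ.

δ = min(1, ϵ/7)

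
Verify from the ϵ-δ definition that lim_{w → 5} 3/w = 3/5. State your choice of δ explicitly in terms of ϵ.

Fix ϵ > 0. We seek δ > 0 such that 0 < |w − 5| < δ implies |3/w − (3/5)| < ϵ.
|3/w − (3/5)| = 3·|5 − w|/(5·|w|) = 3|w − 5|/(5|w|).
Restrict δ ≤ 5/2. Then |w − 5| < 5/2 gives |w| > 5/2, so 5|w| > 25/2.
Then |3/w − (3/5)| < 3|w − 5|/(25/2), which is < ϵ when |w − 5| < (25/6)ϵ.
Take δ = min(5/2, (25/6)ϵ). Then 0 < |w − 5| < δ gives both |w − 5| < 5/2 and |w − 5| < (25/6)ϵ, so |3/w − (3/5)| < ϵ.

δ = min(5/2, (25/6)ϵ)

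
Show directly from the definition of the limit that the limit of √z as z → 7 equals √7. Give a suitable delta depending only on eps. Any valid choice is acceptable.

Let eps > 0 be given. We want delta > 0 such that 0 < |z − 7| < delta implies |√z − √7| < eps.
Multiplying by the conjugate, |√z − √7| = |z − 7|/(√z + √7).
Restrict delta ≤ 7 so that |z − 7| < 7 forces z > 0, and then √z + √7 > √7.
Hence |√z − √7| < |z − 7|/√7, which is < eps once |z − 7| < √7·eps.
Take delta = min(7, √7·eps). If 0 < |z − 7| < delta then z > 0 and |√z − √7| < |z − 7|/√7 < eps.

delta = min(7, √7·eps)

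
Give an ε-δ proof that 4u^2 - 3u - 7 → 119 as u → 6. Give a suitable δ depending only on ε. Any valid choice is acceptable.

δ = min(2, ε/53)

Let ε > 0 be given. We want δ > 0 such that 0 < |u − 6| < δ implies |(4u^2 - 3u - 7) − 119| < ε.
(4u^2 - 3u - 7) − 119 = 4u^2 - 3u - 126 = (u − 6)(4u + 21).
So |(4u^2 - 3u - 7) − 119| = |u − 6|·|4u + 21|.
Assume first that |u − 6| < 2, so |u| < 8. Then |4u + 21| ≤ 4·8 + 21 = 53.
Hence |(4u^2 - 3u - 7) − 119| ≤ 53|u − 6| < ε provided |u − 6| < ε/53.
Choosing δ = min(2, ε/53) ensures both conditions, hence |(4u^2 - 3u - 7) − 119| < ε.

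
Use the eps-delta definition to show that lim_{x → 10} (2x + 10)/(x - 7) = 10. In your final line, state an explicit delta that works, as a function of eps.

delta = min(3/2, (3/16)eps)

Let eps > 0 be given. We want delta > 0 with 0 < |x − 10| < delta ⇒ |(2x + 10)/(x - 7) − 10| < eps.
Combining over a common denominator, (2x + 10)/(x - 7) − 10 = [(2x + 10)·3 − 30·(x - 7)] / [3·(x - 7)] = -24(x − 10) / (3(x - 7)).
So |(2x + 10)/(x - 7) − 10| = 24|x − 10| / (3·|x − 7|).
Require delta ≤ 3/2, so |x − 7| ≥ |3| − |x − 10| > 3 − 3/2 = 3/2.
Hence |(2x + 10)/(x - 7) − 10| < 24|x − 10|/(3·(3/2)) = (16/3)|x − 10|, which is < eps once |x − 10| < (3/16)eps.
Take delta = min(3/2, (3/16)eps). Then 0 < |x − 10| < delta forces both bounds, so |(2x + 10)/(x - 7) − 10| < eps.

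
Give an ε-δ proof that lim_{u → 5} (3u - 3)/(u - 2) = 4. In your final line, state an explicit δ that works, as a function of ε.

Let ε > 0 be given. We want δ > 0 with 0 < |u − 5| < δ ⇒ |(3u - 3)/(u - 2) − 4| < ε.
Combining over a common denominator, (3u - 3)/(u - 2) − 4 = [(3u - 3)·3 − 12·(u - 2)] / [3·(u - 2)] = -3(u − 5) / (3(u - 2)).
So |(3u - 3)/(u - 2) − 4| = 3|u − 5| / (3·|u − 2|).
Require δ ≤ 3/2, so |u − 2| ≥ |3| − |u − 5| > 3 − 3/2 = 3/2.
Hence |(3u - 3)/(u - 2) − 4| < 3|u − 5|/(3·(3/2)) = (2/3)|u − 5|, which is < ε once |u − 5| < (3/2)ε.
Take δ = min(3/2, (3/2)ε). Then 0 < |u − 5| < δ forces both bounds, so |(3u - 3)/(u - 2) − 4| < ε.

δ = min(3/2, (3/2)ε)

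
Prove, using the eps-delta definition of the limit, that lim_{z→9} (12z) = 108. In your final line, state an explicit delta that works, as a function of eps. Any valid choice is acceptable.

Let eps > 0 be given. We need delta > 0 so that 0 < |z − 9| < delta implies |(12z) − 108| < eps.
Since (12z) − 108 = 12(z − 9), we have |(12z) − 108| = 12|z − 9|.
Thus it suffices that |z − 9| < eps/12.
Take delta = eps/12. If 0 < |z − 9| < delta then |(12z) − 108| = 12|z − 9| < 12·(eps/12) = eps.

delta = eps/12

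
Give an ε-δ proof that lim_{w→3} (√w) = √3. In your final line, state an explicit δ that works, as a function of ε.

δ = min(3, √3·ε)

Let ε > 0. We want δ > 0 such that 0 < |w − 3| < δ implies |√w − √3| < ε.
Multiplying by the conjugate, |√w − √3| = |w − 3|/(√w + √3).
Restrict δ ≤ 3 so that |w − 3| < 3 forces w > 0, and then √w + √3 > √3.
Hence |√w − √3| < |w − 3|/√3, which is < ε once |w − 3| < √3·ε.
Take δ = min(3, √3·ε). If 0 < |w − 3| < δ then w > 0 and |√w − √3| < |w − 3|/√3 < ε.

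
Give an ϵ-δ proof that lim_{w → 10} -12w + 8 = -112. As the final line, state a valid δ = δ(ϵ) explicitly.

δ = ϵ/12

Let ϵ > 0 be given. We need δ > 0 so that 0 < |w − 10| < δ implies |(-12w + 8) + 112| < ϵ.
Since (-12w + 8) + 112 = -12(w − 10), we have |(-12w + 8) + 112| = 12|w − 10|.
So 12|w − 10| < ϵ exactly when |w − 10| < ϵ/12.
Choosing δ = ϵ/12 gives |(-12w + 8) + 112| = 12|w − 10| < ϵ whenever |w − 10| < δ.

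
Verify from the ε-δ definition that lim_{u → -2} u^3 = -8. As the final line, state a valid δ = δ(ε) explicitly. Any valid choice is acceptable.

Suppose ε > 0. We seek δ > 0 with 0 < |u + 2| < δ ⇒ |u^3 + 8| < ε.
Factor: u^3 + 8 = (u + 2)(u^2 - 2u + 4), so |u^3 + 8| = |u + 2|·|u^2 - 2u + 4|.
Restrict δ ≤ 2. Then |u + 2| < 2 gives |u| < 4, so by the triangle inequality |u^2 - 2u + 4| ≤ 4^2 + 2·4 + 4 = 28.
Hence |u^3 + 8| ≤ 28|u + 2|, which is < ε once |u + 2| < ε/28.
Take δ = min(2, ε/28). If 0 < |u + 2| < δ then both bounds hold and |u^3 + 8| ≤ 28|u + 2| < 28·(ε/28) = ε.

δ = min(2, ε/28)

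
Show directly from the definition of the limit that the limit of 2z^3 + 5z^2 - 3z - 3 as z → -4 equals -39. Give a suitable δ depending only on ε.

δ = min(2, ε/99)

Let ε > 0. We want δ > 0 such that 0 < |z + 4| < δ implies |(2z^3 + 5z^2 - 3z - 3) + 39| < ε.
(2z^3 + 5z^2 - 3z - 3) + 39 = 2z^3 + 5z^2 - 3z + 36 = (z + 4)(2z^2 - 3z + 9).
So |(2z^3 + 5z^2 - 3z - 3) + 39| = |z + 4|·|2z^2 - 3z + 9|.
Require δ ≤ 2. Then |z + 4| < 2 gives |z| < 6, and by the triangle inequality |2z^2 - 3z + 9| ≤ 2·6^2 + 3·6 + 9 = 99.
Hence |(2z^3 + 5z^2 - 3z - 3) + 39| ≤ 99|z + 4| < ε provided |z + 4| < ε/99.
Take δ = min(2, ε/99). Then 0 < |z + 4| < δ gives both |z + 4| < 2 and |z + 4| < ε/99, so |(2z^3 + 5z^2 - 3z - 3) + 39| < ε.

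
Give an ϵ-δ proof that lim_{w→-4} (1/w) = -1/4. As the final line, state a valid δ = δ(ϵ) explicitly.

δ = min(2, 8ϵ)

Suppose ϵ > 0. We seek δ > 0 such that 0 < |w + 4| < δ implies |1/w + 1/4| < ϵ.
|1/w + 1/4| = |-4 − w|/(4·|w|) = |w + 4|/(4|w|).
Require δ ≤ 2 so that |w| > 4 − 2 = 2, hence 4|w| > 8.
Then |1/w + 1/4| < |w + 4|/8, which is < ϵ when |w + 4| < 8ϵ.
Take δ = min(2, 8ϵ). Then 0 < |w + 4| < δ gives both |w + 4| < 2 and |w + 4| < 8ϵ, so |1/w + 1/4| < ϵ.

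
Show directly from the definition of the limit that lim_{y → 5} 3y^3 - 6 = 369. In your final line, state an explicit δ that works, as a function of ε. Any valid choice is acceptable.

Let ε > 0. We want δ > 0 such that 0 < |y − 5| < δ implies |(3y^3 - 6) − 369| < ε.
(3y^3 - 6) − 369 = 3y^3 - 375 = (y − 5)(3y^2 + 15y + 75).
So |(3y^3 - 6) − 369| = |y − 5|·|3y^2 + 15y + 75|.
Require δ ≤ 2. Then |y − 5| < 2 gives |y| < 7, and by the triangle inequality |3y^2 + 15y + 75| ≤ 3·7^2 + 15·7 + 75 = 327.
Hence |(3y^3 - 6) − 369| ≤ 327|y − 5| < ε provided |y − 5| < ε/327.
Take δ = min(2, ε/327). Then 0 < |y − 5| < δ gives both |y − 5| < 2 and |y − 5| < ε/327, so |(3y^3 - 6) − 369| < ε.

δ = min(2, ε/327)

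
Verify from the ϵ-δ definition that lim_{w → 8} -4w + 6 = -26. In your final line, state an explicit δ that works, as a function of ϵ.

Let ϵ > 0. We need δ > 0 so that 0 < |w − 8| < δ implies |(-4w + 6) + 26| < ϵ.
Since (-4w + 6) + 26 = -4(w − 8), we have |(-4w + 6) + 26| = 4|w − 8|.
So 4|w − 8| < ϵ exactly when |w − 8| < ϵ/4.
Take δ = ϵ/4. If 0 < |w − 8| < δ then |(-4w + 6) + 26| = 4|w − 8| < 4·(ϵ/4) = ϵ.

δ = ϵ/4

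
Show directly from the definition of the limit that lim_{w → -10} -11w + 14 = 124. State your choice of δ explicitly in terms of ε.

δ = ε/11

Suppose ε > 0. We need δ > 0 so that 0 < |w + 10| < δ implies |(-11w + 14) − 124| < ε.
|(-11w + 14) − 124| = |-11w - 110| = 11|w + 10|.
Thus it suffices that |w + 10| < ε/11.
Choosing δ = ε/11 gives |(-11w + 14) − 124| = 11|w + 10| < ε whenever |w + 10| < δ.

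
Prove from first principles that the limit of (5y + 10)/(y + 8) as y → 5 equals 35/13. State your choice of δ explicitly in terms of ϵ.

δ = min(13/2, (169/60)ϵ)

Let ϵ > 0 be given. We want δ > 0 with 0 < |y − 5| < δ ⇒ |(5y + 10)/(y + 8) − (35/13)| < ϵ.
Combining over a common denominator, (5y + 10)/(y + 8) − (35/13) = [(5y + 10)·13 − 35·(y + 8)] / [13·(y + 8)] = 30(y − 5) / (13(y + 8)).
So |(5y + 10)/(y + 8) − (35/13)| = 30|y − 5| / (13·|y + 8|).
Restrict δ ≤ 13/2. Then |y − 5| < 13/2 gives |y + 8| = |(y − 5) + 13| ≥ 13 − 13/2 = 13/2.
Hence |(5y + 10)/(y + 8) − (35/13)| < 30|y − 5|/(13·(13/2)) = (60/169)|y − 5|, which is < ϵ once |y − 5| < (169/60)ϵ.
Take δ = min(13/2, (169/60)ϵ). Then 0 < |y − 5| < δ forces both bounds, so |(5y + 10)/(y + 8) − (35/13)| < ϵ.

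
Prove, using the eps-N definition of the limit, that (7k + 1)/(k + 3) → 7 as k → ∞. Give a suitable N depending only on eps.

N = 20/eps

Let eps > 0 be given. For k ≥ 1, |(7k + 1)/(k + 3) − 7| = |-20|/((k + 3)) = 20/((k + 3)).
Since k + 3 ≥ k for k ≥ 1, this is ≤ 20/(k) = 20/k.
So |(7k + 1)/(k + 3) − 7| < eps whenever k > 20/eps.
Take N = 20/eps. If k > N then |(7k + 1)/(k + 3) − 7| ≤ 20/k < eps.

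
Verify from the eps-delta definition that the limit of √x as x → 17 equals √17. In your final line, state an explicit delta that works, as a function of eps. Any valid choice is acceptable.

delta = min(17, √17·eps)

Let eps > 0. We want delta > 0 such that 0 < |x − 17| < delta implies |√x − √17| < eps.
Rationalise: √x − √17 = (x − 17)/(√x + √17), so |√x − √17| = |x − 17|/(√x + √17).
Restrict delta ≤ 17 so that |x − 17| < 17 forces x > 0, and then √x + √17 > √17.
Hence |√x − √17| < |x − 17|/√17, which is < eps once |x − 17| < √17·eps.
Take delta = min(17, √17·eps). If 0 < |x − 17| < delta then x > 0 and |√x − √17| < |x − 17|/√17 < eps.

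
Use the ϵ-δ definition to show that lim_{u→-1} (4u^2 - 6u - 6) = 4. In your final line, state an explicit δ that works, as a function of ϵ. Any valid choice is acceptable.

Suppose ϵ > 0. We want δ > 0 such that 0 < |u + 1| < δ implies |(4u^2 - 6u - 6) − 4| < ϵ.
(4u^2 - 6u - 6) − 4 = 4u^2 - 6u - 10 = (u + 1)(4u - 10).
So |(4u^2 - 6u - 6) − 4| = |u + 1|·|4u - 10|.
Require δ ≤ 2. Then |u + 1| < 2 gives |u| < 3, and by the triangle inequality |4u - 10| ≤ 4·3 + 10 = 22.
Hence |(4u^2 - 6u - 6) − 4| ≤ 22|u + 1| < ϵ provided |u + 1| < ϵ/22.
Choosing δ = min(2, ϵ/22) ensures both conditions, hence |(4u^2 - 6u - 6) − 4| < ϵ.

δ = min(2, ϵ/22)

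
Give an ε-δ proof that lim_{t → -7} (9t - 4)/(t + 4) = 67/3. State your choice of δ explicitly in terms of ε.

δ = min(3/2, (9/80)ε)

Let ε > 0 be given. We want δ > 0 with 0 < |t + 7| < δ ⇒ |(9t - 4)/(t + 4) − (67/3)| < ε.
Combining over a common denominator, (9t - 4)/(t + 4) − (67/3) = [(9t - 4)·(-3) − (-67)·(t + 4)] / [(-3)·(t + 4)] = 40(t + 7) / ((-3)(t + 4)).
So |(9t - 4)/(t + 4) − (67/3)| = 40|t + 7| / (3·|t + 4|).
Require δ ≤ 3/2, so |t + 4| ≥ |-3| − |t + 7| > 3 − 3/2 = 3/2.
Hence |(9t - 4)/(t + 4) − (67/3)| < 40|t + 7|/(3·(3/2)) = (80/9)|t + 7|, which is < ε once |t + 7| < (9/80)ε.
Take δ = min(3/2, (9/80)ε). Then 0 < |t + 7| < δ forces both bounds, so |(9t - 4)/(t + 4) − (67/3)| < ε.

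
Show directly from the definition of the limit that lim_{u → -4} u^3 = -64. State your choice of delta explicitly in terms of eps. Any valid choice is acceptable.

Suppose eps > 0. We seek delta > 0 with 0 < |u + 4| < delta ⇒ |u^3 + 64| < eps.
Factor: u^3 + 64 = (u + 4)(u^2 - 4u + 16), so |u^3 + 64| = |u + 4|·|u^2 - 4u + 16|.
Restrict delta ≤ 2. Then |u + 4| < 2 gives |u| < 6, so by the triangle inequality |u^2 - 4u + 16| ≤ 6^2 + 4·6 + 16 = 76.
Hence |u^3 + 64| ≤ 76|u + 4|, which is < eps once |u + 4| < eps/76.
Take delta = min(2, eps/76). If 0 < |u + 4| < delta then both bounds hold and |u^3 + 64| ≤ 76|u + 4| < 76·(eps/76) = eps.

delta = min(2, eps/76)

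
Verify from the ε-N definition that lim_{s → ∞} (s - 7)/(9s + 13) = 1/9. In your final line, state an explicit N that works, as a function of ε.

N = (76/81)/ε

Let ε > 0. We seek N > 0 such that s > N implies |(s - 7)/(9s + 13) − (1/9)| < ε.
(s - 7)/(9s + 13) − (1/9) = (9(s - 7) − (9s + 13)) / (9(9s + 13)) = -76/(9(9s + 13)).
For s > 0 we have 9s + 13 > 9s, so |(s - 7)/(9s + 13) − (1/9)| = 76/(9(9s + 13)) < 76/(9·9s) = (76/81)/s.
Thus |(s - 7)/(9s + 13) − (1/9)| < ε whenever s > (76/81)/ε.
Take N = (76/81)/ε. If s > N then |(s - 7)/(9s + 13) − (1/9)| < (76/81)/s < ε.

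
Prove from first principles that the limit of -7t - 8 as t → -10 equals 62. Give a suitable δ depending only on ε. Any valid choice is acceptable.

δ = ε/7

Let ε > 0 be given. We need δ > 0 so that 0 < |t + 10| < δ implies |(-7t - 8) − 62| < ε.
Since (-7t - 8) − 62 = -7(t + 10), we have |(-7t - 8) − 62| = 7|t + 10|.
So 7|t + 10| < ε exactly when |t + 10| < ε/7.
Take δ = ε/7. If 0 < |t + 10| < δ then |(-7t - 8) − 62| = 7|t + 10| < 7·(ε/7) = ε.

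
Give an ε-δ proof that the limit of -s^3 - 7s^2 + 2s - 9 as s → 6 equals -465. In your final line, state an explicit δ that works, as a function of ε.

Suppose ε > 0. We want δ > 0 such that 0 < |s − 6| < δ implies |(-s^3 - 7s^2 + 2s - 9) + 465| < ε.
(-s^3 - 7s^2 + 2s - 9) + 465 = -s^3 - 7s^2 + 2s + 456 = (s − 6)(-s^2 - 13s - 76).
So |(-s^3 - 7s^2 + 2s - 9) + 465| = |s − 6|·|-s^2 - 13s - 76|.
Require δ ≤ 2. Then |s − 6| < 2 gives |s| < 8, and by the triangle inequality |-s^2 - 13s - 76| ≤ 8^2 + 13·8 + 76 = 244.
Hence |(-s^3 - 7s^2 + 2s - 9) + 465| ≤ 244|s − 6| < ε provided |s − 6| < ε/244.
Take δ = min(2, ε/244). Then 0 < |s − 6| < δ gives both |s − 6| < 2 and |s − 6| < ε/244, so |(-s^3 - 7s^2 + 2s - 9) + 465| < ε.

δ = min(2, ε/244)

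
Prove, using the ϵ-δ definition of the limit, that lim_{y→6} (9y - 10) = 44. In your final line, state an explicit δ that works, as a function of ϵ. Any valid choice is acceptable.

δ = ϵ/9

Let ϵ > 0 be given. We need δ > 0 so that 0 < |y − 6| < δ implies |(9y - 10) − 44| < ϵ.
Since (9y - 10) − 44 = 9(y − 6), we have |(9y - 10) − 44| = 9|y − 6|.
Thus it suffices that |y − 6| < ϵ/9.
Choosing δ = ϵ/9 gives |(9y - 10) − 44| = 9|y − 6| < ϵ whenever |y − 6| < δ.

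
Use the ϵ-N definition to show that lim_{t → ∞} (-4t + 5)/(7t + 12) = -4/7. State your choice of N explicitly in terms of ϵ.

N = (83/49)/ϵ

Let ϵ > 0. We seek N > 0 such that t > N implies |(-4t + 5)/(7t + 12) + 4/7| < ϵ.
(-4t + 5)/(7t + 12) + 4/7 = (7(-4t + 5) − (-4)(7t + 12)) / (7(7t + 12)) = 83/(7(7t + 12)).
For t > 0 we have 7t + 12 > 7t, so |(-4t + 5)/(7t + 12) + 4/7| = 83/(7(7t + 12)) < 83/(7·7t) = (83/49)/t.
Thus |(-4t + 5)/(7t + 12) + 4/7| < ϵ whenever t > (83/49)/ϵ.
Take N = (83/49)/ϵ. If t > N then |(-4t + 5)/(7t + 12) + 4/7| < (83/49)/t < ϵ.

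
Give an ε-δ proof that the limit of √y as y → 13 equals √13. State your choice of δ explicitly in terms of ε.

δ = min(13, √13·ε)

Suppose ε > 0. We want δ > 0 such that 0 < |y − 13| < δ implies |√y − √13| < ε.
Multiplying by the conjugate, |√y − √13| = |y − 13|/(√y + √13).
Restrict δ ≤ 13 so that |y − 13| < 13 forces y > 0, and then √y + √13 > √13.
Hence |√y − √13| < |y − 13|/√13, which is < ε once |y − 13| < √13·ε.
Take δ = min(13, √13·ε). If 0 < |y − 13| < δ then y > 0 and |√y − √13| < |y − 13|/√13 < ε.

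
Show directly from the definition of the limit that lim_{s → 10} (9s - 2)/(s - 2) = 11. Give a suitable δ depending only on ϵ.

Let ϵ > 0. We want δ > 0 with 0 < |s − 10| < δ ⇒ |(9s - 2)/(s - 2) − 11| < ϵ.
Combining over a common denominator, (9s - 2)/(s - 2) − 11 = [(9s - 2)·8 − 88·(s - 2)] / [8·(s - 2)] = -16(s − 10) / (8(s - 2)).
So |(9s - 2)/(s - 2) − 11| = 16|s − 10| / (8·|s − 2|).
Require δ ≤ 4, so |s − 2| ≥ |8| − |s − 10| > 8 − 4 = 4.
Hence |(9s - 2)/(s - 2) − 11| < 16|s − 10|/(8·4) = (1/2)|s − 10|, which is < ϵ once |s − 10| < 2ϵ.
Take δ = min(4, 2ϵ). Then 0 < |s − 10| < δ forces both bounds, so |(9s - 2)/(s - 2) − 11| < ϵ.

δ = min(4, 2ϵ)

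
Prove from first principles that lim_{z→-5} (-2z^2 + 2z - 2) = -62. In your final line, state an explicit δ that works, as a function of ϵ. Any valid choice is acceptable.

δ = min(1, ϵ/24)

Let ϵ > 0 be given. We want δ > 0 such that 0 < |z + 5| < δ implies |(-2z^2 + 2z - 2) + 62| < ϵ.
(-2z^2 + 2z - 2) + 62 = -2z^2 + 2z + 60 = (z + 5)(-2z + 12).
So |(-2z^2 + 2z - 2) + 62| = |z + 5|·|-2z + 12|.
Require δ ≤ 1. Then |z + 5| < 1 gives |z| < 6, and by the triangle inequality |-2z + 12| ≤ 2·6 + 12 = 24.
Hence |(-2z^2 + 2z - 2) + 62| ≤ 24|z + 5| < ϵ provided |z + 5| < ϵ/24.
Take δ = min(1, ϵ/24). Then 0 < |z + 5| < δ gives both |z + 5| < 1 and |z + 5| < ϵ/24, so |(-2z^2 + 2z - 2) + 62| < ϵ.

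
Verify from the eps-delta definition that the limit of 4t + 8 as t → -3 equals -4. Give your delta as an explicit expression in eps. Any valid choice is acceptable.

Suppose eps > 0. We need delta > 0 so that 0 < |t + 3| < delta implies |(4t + 8) + 4| < eps.
Since (4t + 8) + 4 = 4(t + 3), we have |(4t + 8) + 4| = 4|t + 3|.
So 4|t + 3| < eps exactly when |t + 3| < eps/4.
Choosing delta = eps/4 gives |(4t + 8) + 4| = 4|t + 3| < eps whenever |t + 3| < delta.

delta = eps/4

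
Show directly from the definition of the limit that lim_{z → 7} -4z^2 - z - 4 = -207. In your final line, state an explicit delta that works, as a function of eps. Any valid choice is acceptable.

delta = min(1, eps/61)

Suppose eps > 0. We want delta > 0 such that 0 < |z − 7| < delta implies |(-4z^2 - z - 4) + 207| < eps.
(-4z^2 - z - 4) + 207 = -4z^2 - z + 203 = (z − 7)(-4z - 29).
So |(-4z^2 - z - 4) + 207| = |z − 7|·|-4z - 29|.
Assume first that |z − 7| < 1, so |z| < 8. Then |-4z - 29| ≤ 4·8 + 29 = 61.
Hence |(-4z^2 - z - 4) + 207| ≤ 61|z − 7| < eps provided |z − 7| < eps/61.
Take delta = min(1, eps/61). Then 0 < |z − 7| < delta gives both |z − 7| < 1 and |z − 7| < eps/61, so |(-4z^2 - z - 4) + 207| < eps.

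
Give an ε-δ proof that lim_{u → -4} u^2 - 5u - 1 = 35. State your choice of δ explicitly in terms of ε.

δ = min(1, ε/14)

Suppose ε > 0. We want δ > 0 such that 0 < |u + 4| < δ implies |(u^2 - 5u - 1) − 35| < ε.
(u^2 - 5u - 1) − 35 = u^2 - 5u - 36 = (u + 4)(u - 9).
So |(u^2 - 5u - 1) − 35| = |u + 4|·|u - 9|.
Assume first that |u + 4| < 1, so |u| < 5. Then |u - 9| ≤ 5 + 9 = 14.
Hence |(u^2 - 5u - 1) − 35| ≤ 14|u + 4| < ε provided |u + 4| < ε/14.
Take δ = min(1, ε/14). Then 0 < |u + 4| < δ gives both |u + 4| < 1 and |u + 4| < ε/14, so |(u^2 - 5u - 1) − 35| < ε.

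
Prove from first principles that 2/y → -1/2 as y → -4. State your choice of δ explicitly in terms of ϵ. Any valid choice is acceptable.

Let ϵ > 0 be given. We seek δ > 0 such that 0 < |y + 4| < δ implies |2/y + 1/2| < ϵ.
|2/y + 1/2| = 2·|-4 − y|/(4·|y|) = 2|y + 4|/(4|y|).
Restrict δ ≤ 2. Then |y + 4| < 2 gives |y| > 2, so 4|y| > 8.
Then |2/y + 1/2| < 2|y + 4|/8, which is < ϵ when |y + 4| < 4ϵ.
Take δ = min(2, 4ϵ). Then 0 < |y + 4| < δ gives both |y + 4| < 2 and |y + 4| < 4ϵ, so |2/y + 1/2| < ϵ.

δ = min(2, 4ϵ)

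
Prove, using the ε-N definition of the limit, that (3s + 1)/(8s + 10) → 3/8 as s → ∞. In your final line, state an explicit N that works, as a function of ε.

N = (11/32)/ε

Let ε > 0. We seek N > 0 such that s > N implies |(3s + 1)/(8s + 10) − (3/8)| < ε.
(3s + 1)/(8s + 10) − (3/8) = (8(3s + 1) − 3(8s + 10)) / (8(8s + 10)) = -22/(8(8s + 10)).
For s > 0 we have 8s + 10 > 8s, so |(3s + 1)/(8s + 10) − (3/8)| = 22/(8(8s + 10)) < 22/(8·8s) = (11/32)/s.
Thus |(3s + 1)/(8s + 10) − (3/8)| < ε whenever s > (11/32)/ε.
Take N = (11/32)/ε. If s > N then |(3s + 1)/(8s + 10) − (3/8)| < (11/32)/s < ε.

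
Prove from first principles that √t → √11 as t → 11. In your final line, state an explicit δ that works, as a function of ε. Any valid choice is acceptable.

Let ε > 0. We want δ > 0 such that 0 < |t − 11| < δ implies |√t − √11| < ε.
Multiplying by the conjugate, |√t − √11| = |t − 11|/(√t + √11).
Restrict δ ≤ 11 so that |t − 11| < 11 forces t > 0, and then √t + √11 > √11.
Hence |√t − √11| < |t − 11|/√11, which is < ε once |t − 11| < √11·ε.
Take δ = min(11, √11·ε). If 0 < |t − 11| < δ then t > 0 and |√t − √11| < |t − 11|/√11 < ε.

δ = min(11, √11·ε)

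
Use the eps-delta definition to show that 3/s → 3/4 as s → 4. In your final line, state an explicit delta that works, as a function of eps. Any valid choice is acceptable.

Let eps > 0 be given. We seek delta > 0 such that 0 < |s − 4| < delta implies |3/s − (3/4)| < eps.
|3/s − (3/4)| = 3·|4 − s|/(4·|s|) = 3|s − 4|/(4|s|).
Require delta ≤ 2 so that |s| > 4 − 2 = 2, hence 4|s| > 8.
Then |3/s − (3/4)| < 3|s − 4|/8, which is < eps when |s − 4| < (8/3)eps.
Take delta = min(2, (8/3)eps). Then 0 < |s − 4| < delta gives both |s − 4| < 2 and |s − 4| < (8/3)eps, so |3/s − (3/4)| < eps.

delta = min(2, (8/3)eps)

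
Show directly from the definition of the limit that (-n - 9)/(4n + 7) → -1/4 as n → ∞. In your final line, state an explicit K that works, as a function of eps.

K = (29/16)/eps

Suppose eps > 0. For n ≥ 1, |(-n - 9)/(4n + 7) + 1/4| = |-29|/(4(4n + 7)) = 29/(4(4n + 7)).
Since 4n + 7 ≥ 4n for n ≥ 1, this is ≤ 29/(4·4n) = (29/16)/n.
So |(-n - 9)/(4n + 7) + 1/4| < eps whenever n > (29/16)/eps.
Take K = (29/16)/eps. If n > K then |(-n - 9)/(4n + 7) + 1/4| ≤ (29/16)/n < eps.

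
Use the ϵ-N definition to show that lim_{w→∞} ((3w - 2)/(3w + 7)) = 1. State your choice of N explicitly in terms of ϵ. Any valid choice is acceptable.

Suppose ϵ > 0. We seek N > 0 such that w > N implies |(3w - 2)/(3w + 7) − 1| < ϵ.
(3w - 2)/(3w + 7) − 1 = (3(3w - 2) − 3(3w + 7)) / (3(3w + 7)) = -27/(3(3w + 7)).
For w > 0 we have 3w + 7 > 3w, so |(3w - 2)/(3w + 7) − 1| = 27/(3(3w + 7)) < 27/(3·3w) = 3/w.
Thus |(3w - 2)/(3w + 7) − 1| < ϵ whenever w > 3/ϵ.
Take N = 3/ϵ. If w > N then |(3w - 2)/(3w + 7) − 1| < 3/w < ϵ.

N = 3/ϵ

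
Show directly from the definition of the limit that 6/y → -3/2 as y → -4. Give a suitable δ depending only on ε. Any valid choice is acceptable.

Let ε > 0 be given. We seek δ > 0 such that 0 < |y + 4| < δ implies |6/y + 3/2| < ε.
|6/y + 3/2| = 6·|-4 − y|/(4·|y|) = 6|y + 4|/(4|y|).
Require δ ≤ 2 so that |y| > 4 − 2 = 2, hence 4|y| > 8.
Then |6/y + 3/2| < 6|y + 4|/8, which is < ε when |y + 4| < (4/3)ε.
Take δ = min(2, (4/3)ε). Then 0 < |y + 4| < δ gives both |y + 4| < 2 and |y + 4| < (4/3)ε, so |6/y + 3/2| < ε.

δ = min(2, (4/3)ε)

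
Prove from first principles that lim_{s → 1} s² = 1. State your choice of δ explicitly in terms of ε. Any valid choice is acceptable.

δ = min(2, ε/4)

Fix ε > 0. We seek δ > 0 with 0 < |s − 1| < δ ⇒ |s² − 1| < ε.
Factor: s² − 1 = (s − 1)(s + 1), so |s² − 1| = |s − 1|·|s + 1|.
Impose δ ≤ 2 so that |s| < 3; then |s + 1| ≤ 4.
Hence |s² − 1| ≤ 4|s − 1|, which is < ε once |s − 1| < ε/4.
Take δ = min(2, ε/4). If 0 < |s − 1| < δ then both bounds hold and |s² − 1| ≤ 4|s − 1| < 4·(ε/4) = ε.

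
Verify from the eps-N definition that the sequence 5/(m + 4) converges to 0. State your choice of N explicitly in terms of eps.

N = 5/eps

Let eps > 0. For m ≥ 1, |5/(m + 4) − 0| = 5/(m + 4) ≤ 5/m.
We need 5/m < eps, i.e. m > 5/eps.
Take N = 5/eps. If m > N then |5/(m + 4)| ≤ 5/m < eps.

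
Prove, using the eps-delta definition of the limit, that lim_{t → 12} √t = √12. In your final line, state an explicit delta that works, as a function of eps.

delta = min(12, √12·eps)

Let eps > 0 be given. We want delta > 0 such that 0 < |t − 12| < delta implies |√t − √12| < eps.
Rationalise: √t − √12 = (t − 12)/(√t + √12), so |√t − √12| = |t − 12|/(√t + √12).
Restrict delta ≤ 12 so that |t − 12| < 12 forces t > 0, and then √t + √12 > √12.
Hence |√t − √12| < |t − 12|/√12, which is < eps once |t − 12| < √12·eps.
Take delta = min(12, √12·eps). If 0 < |t − 12| < delta then t > 0 and |√t − √12| < |t − 12|/√12 < eps.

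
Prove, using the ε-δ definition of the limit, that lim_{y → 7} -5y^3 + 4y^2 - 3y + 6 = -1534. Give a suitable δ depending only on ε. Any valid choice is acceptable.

Fix ε > 0. We want δ > 0 such that 0 < |y − 7| < δ implies |(-5y^3 + 4y^2 - 3y + 6) + 1534| < ε.
(-5y^3 + 4y^2 - 3y + 6) + 1534 = -5y^3 + 4y^2 - 3y + 1540 = (y − 7)(-5y^2 - 31y - 220).
So |(-5y^3 + 4y^2 - 3y + 6) + 1534| = |y − 7|·|-5y^2 - 31y - 220|.
Assume first that |y − 7| < 2, so |y| < 9. Then |-5y^2 - 31y - 220| ≤ 5·9^2 + 31·9 + 220 = 904.
Hence |(-5y^3 + 4y^2 - 3y + 6) + 1534| ≤ 904|y − 7| < ε provided |y − 7| < ε/904.
Choosing δ = min(2, ε/904) ensures both conditions, hence |(-5y^3 + 4y^2 - 3y + 6) + 1534| < ε.

δ = min(2, ε/904)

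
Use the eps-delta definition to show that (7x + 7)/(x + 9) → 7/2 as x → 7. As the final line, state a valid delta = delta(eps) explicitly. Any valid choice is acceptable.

delta = min(8, (16/7)eps)

Let eps > 0 be given. We want delta > 0 with 0 < |x − 7| < delta ⇒ |(7x + 7)/(x + 9) − (7/2)| < eps.
Combining over a common denominator, (7x + 7)/(x + 9) − (7/2) = [(7x + 7)·16 − 56·(x + 9)] / [16·(x + 9)] = 56(x − 7) / (16(x + 9)).
So |(7x + 7)/(x + 9) − (7/2)| = 56|x − 7| / (16·|x + 9|).
Require delta ≤ 8, so |x + 9| ≥ |16| − |x − 7| > 16 − 8 = 8.
Hence |(7x + 7)/(x + 9) − (7/2)| < 56|x − 7|/(16·8) = (7/16)|x − 7|, which is < eps once |x − 7| < (16/7)eps.
Take delta = min(8, (16/7)eps). Then 0 < |x − 7| < delta forces both bounds, so |(7x + 7)/(x + 9) − (7/2)| < eps.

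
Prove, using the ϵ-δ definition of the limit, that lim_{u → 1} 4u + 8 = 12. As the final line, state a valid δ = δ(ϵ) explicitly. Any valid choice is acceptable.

δ = ϵ/4

Fix ϵ > 0. We need δ > 0 so that 0 < |u − 1| < δ implies |(4u + 8) − 12| < ϵ.
|(4u + 8) − 12| = |4u - 4| = 4|u − 1|.
Thus it suffices that |u − 1| < ϵ/4.
Choosing δ = ϵ/4 gives |(4u + 8) − 12| = 4|u − 1| < ϵ whenever |u − 1| < δ.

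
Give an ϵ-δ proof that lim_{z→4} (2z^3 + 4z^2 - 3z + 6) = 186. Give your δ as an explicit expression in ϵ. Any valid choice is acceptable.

δ = min(1, ϵ/155)

Let ϵ > 0. We want δ > 0 such that 0 < |z − 4| < δ implies |(2z^3 + 4z^2 - 3z + 6) − 186| < ϵ.
(2z^3 + 4z^2 - 3z + 6) − 186 = 2z^3 + 4z^2 - 3z - 180 = (z − 4)(2z^2 + 12z + 45).
So |(2z^3 + 4z^2 - 3z + 6) − 186| = |z − 4|·|2z^2 + 12z + 45|.
Require δ ≤ 1. Then |z − 4| < 1 gives |z| < 5, and by the triangle inequality |2z^2 + 12z + 45| ≤ 2·5^2 + 12·5 + 45 = 155.
Hence |(2z^3 + 4z^2 - 3z + 6) − 186| ≤ 155|z − 4| < ϵ provided |z − 4| < ϵ/155.
Choosing δ = min(1, ϵ/155) ensures both conditions, hence |(2z^3 + 4z^2 - 3z + 6) − 186| < ϵ.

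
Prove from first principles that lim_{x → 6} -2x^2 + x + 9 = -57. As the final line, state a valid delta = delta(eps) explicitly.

delta = min(1, eps/25)

Suppose eps > 0. We want delta > 0 such that 0 < |x − 6| < delta implies |(-2x^2 + x + 9) + 57| < eps.
(-2x^2 + x + 9) + 57 = -2x^2 + x + 66 = (x − 6)(-2x - 11).
So |(-2x^2 + x + 9) + 57| = |x − 6|·|-2x - 11|.
Require delta ≤ 1. Then |x − 6| < 1 gives |x| < 7, and by the triangle inequality |-2x - 11| ≤ 2·7 + 11 = 25.
Hence |(-2x^2 + x + 9) + 57| ≤ 25|x − 6| < eps provided |x − 6| < eps/25.
Choosing delta = min(1, eps/25) ensures both conditions, hence |(-2x^2 + x + 9) + 57| < eps.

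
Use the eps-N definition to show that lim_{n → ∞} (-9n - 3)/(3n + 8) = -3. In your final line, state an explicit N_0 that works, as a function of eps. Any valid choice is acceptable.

Let eps > 0 be given. For n ≥ 1, |(-9n - 3)/(3n + 8) + 3| = |63|/(3(3n + 8)) = 63/(3(3n + 8)).
Since 3n + 8 ≥ 3n for n ≥ 1, this is ≤ 63/(3·3n) = 7/n.
So |(-9n - 3)/(3n + 8) + 3| < eps whenever n > 7/eps.
Take N_0 = 7/eps. If n > N_0 then |(-9n - 3)/(3n + 8) + 3| ≤ 7/n < eps.

N_0 = 7/eps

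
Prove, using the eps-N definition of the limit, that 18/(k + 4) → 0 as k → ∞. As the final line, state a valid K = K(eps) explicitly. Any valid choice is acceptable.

Fix eps > 0. For k ≥ 1, |18/(k + 4) − 0| = 18/(k + 4) ≤ 18/k.
We need 18/k < eps, i.e. k > 18/eps.
Take K = 18/eps. If k > K then |18/(k + 4)| ≤ 18/k < eps.

K = 18/eps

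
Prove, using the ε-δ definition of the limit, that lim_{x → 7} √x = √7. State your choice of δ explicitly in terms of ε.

Fix ε > 0. We want δ > 0 such that 0 < |x − 7| < δ implies |√x − √7| < ε.
Multiplying by the conjugate, |√x − √7| = |x − 7|/(√x + √7).
Restrict δ ≤ 7 so that |x − 7| < 7 forces x > 0, and then √x + √7 > √7.
Hence |√x − √7| < |x − 7|/√7, which is < ε once |x − 7| < √7·ε.
Take δ = min(7, √7·ε). If 0 < |x − 7| < δ then x > 0 and |√x − √7| < |x − 7|/√7 < ε.

δ = min(7, √7·ε)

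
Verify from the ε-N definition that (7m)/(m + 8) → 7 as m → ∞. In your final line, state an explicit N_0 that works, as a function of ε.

Fix ε > 0. For m ≥ 1, |(7m)/(m + 8) − 7| = |-56|/((m + 8)) = 56/((m + 8)).
Since m + 8 ≥ m for m ≥ 1, this is ≤ 56/(m) = 56/m.
So |(7m)/(m + 8) − 7| < ε whenever m > 56/ε.
Take N_0 = 56/ε. If m > N_0 then |(7m)/(m + 8) − 7| ≤ 56/m < ε.

N_0 = 56/ε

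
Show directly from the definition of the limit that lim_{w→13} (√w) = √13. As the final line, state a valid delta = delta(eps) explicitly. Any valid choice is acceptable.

Let eps > 0 be given. We want delta > 0 such that 0 < |w − 13| < delta implies |√w − √13| < eps.
Multiplying by the conjugate, |√w − √13| = |w − 13|/(√w + √13).
Restrict delta ≤ 13 so that |w − 13| < 13 forces w > 0, and then √w + √13 > √13.
Hence |√w − √13| < |w − 13|/√13, which is < eps once |w − 13| < √13·eps.
Take delta = min(13, √13·eps). If 0 < |w − 13| < delta then w > 0 and |√w − √13| < |w − 13|/√13 < eps.

delta = min(13, √13·eps)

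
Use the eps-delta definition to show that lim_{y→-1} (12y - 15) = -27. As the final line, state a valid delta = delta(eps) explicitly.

Let eps > 0. We need delta > 0 so that 0 < |y + 1| < delta implies |(12y - 15) + 27| < eps.
|(12y - 15) + 27| = |12y + 12| = 12|y + 1|.
Thus it suffices that |y + 1| < eps/12.
Take delta = eps/12. If 0 < |y + 1| < delta then |(12y - 15) + 27| = 12|y + 1| < 12·(eps/12) = eps.

delta = eps/12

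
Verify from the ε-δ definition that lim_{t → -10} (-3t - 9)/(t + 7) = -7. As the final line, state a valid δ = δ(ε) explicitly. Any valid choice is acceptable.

δ = min(3/2, (3/8)ε)

Suppose ε > 0. We want δ > 0 with 0 < |t + 10| < δ ⇒ |(-3t - 9)/(t + 7) + 7| < ε.
Combining over a common denominator, (-3t - 9)/(t + 7) + 7 = [(-3t - 9)·(-3) − 21·(t + 7)] / [(-3)·(t + 7)] = -12(t + 10) / ((-3)(t + 7)).
So |(-3t - 9)/(t + 7) + 7| = 12|t + 10| / (3·|t + 7|).
Restrict δ ≤ 3/2. Then |t + 10| < 3/2 gives |t + 7| = |(t + 10) + (-3)| ≥ 3 − 3/2 = 3/2.
Hence |(-3t - 9)/(t + 7) + 7| < 12|t + 10|/(3·(3/2)) = (8/3)|t + 10|, which is < ε once |t + 10| < (3/8)ε.
Take δ = min(3/2, (3/8)ε). Then 0 < |t + 10| < δ forces both bounds, so |(-3t - 9)/(t + 7) + 7| < ε.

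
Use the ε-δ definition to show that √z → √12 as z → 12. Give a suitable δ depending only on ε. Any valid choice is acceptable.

δ = min(12, √12·ε)

Let ε > 0. We want δ > 0 such that 0 < |z − 12| < δ implies |√z − √12| < ε.
Rationalise: √z − √12 = (z − 12)/(√z + √12), so |√z − √12| = |z − 12|/(√z + √12).
Restrict δ ≤ 12 so that |z − 12| < 12 forces z > 0, and then √z + √12 > √12.
Hence |√z − √12| < |z − 12|/√12, which is < ε once |z − 12| < √12·ε.
Take δ = min(12, √12·ε). If 0 < |z − 12| < δ then z > 0 and |√z − √12| < |z − 12|/√12 < ε.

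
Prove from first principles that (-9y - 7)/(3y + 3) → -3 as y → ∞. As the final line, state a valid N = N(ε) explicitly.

N = (2/3)/ε

Fix ε > 0. We seek N > 0 such that y > N implies |(-9y - 7)/(3y + 3) + 3| < ε.
(-9y - 7)/(3y + 3) + 3 = (3(-9y - 7) − (-9)(3y + 3)) / (3(3y + 3)) = 6/(3(3y + 3)).
For y > 0 we have 3y + 3 > 3y, so |(-9y - 7)/(3y + 3) + 3| = 6/(3(3y + 3)) < 6/(3·3y) = (2/3)/y.
Thus |(-9y - 7)/(3y + 3) + 3| < ε whenever y > (2/3)/ε.
Take N = (2/3)/ε. If y > N then |(-9y - 7)/(3y + 3) + 3| < (2/3)/y < ε.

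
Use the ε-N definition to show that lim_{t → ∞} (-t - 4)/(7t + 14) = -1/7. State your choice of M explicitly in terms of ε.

M = (2/7)/ε

Let ε > 0 be given. We seek M > 0 such that t > M implies |(-t - 4)/(7t + 14) + 1/7| < ε.
(-t - 4)/(7t + 14) + 1/7 = (7(-t - 4) − (-1)(7t + 14)) / (7(7t + 14)) = -14/(7(7t + 14)).
For t > 0 we have 7t + 14 > 7t, so |(-t - 4)/(7t + 14) + 1/7| = 14/(7(7t + 14)) < 14/(7·7t) = (2/7)/t.
Thus |(-t - 4)/(7t + 14) + 1/7| < ε whenever t > (2/7)/ε.
Take M = (2/7)/ε. If t > M then |(-t - 4)/(7t + 14) + 1/7| < (2/7)/t < ε.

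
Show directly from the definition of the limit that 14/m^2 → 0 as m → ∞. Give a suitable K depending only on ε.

Let ε > 0 be given. For m ≥ 1, |14/m^2 − 0| = 14/m^2.
14/m^2 < ε ⇔ m^2 > 14/ε ⇔ m > (14/ε)^{1/2}.
Take K = (14/ε)^{1/2}. Then m > K implies 14/m^2 < ε.

K = (14/ε)^{1/2}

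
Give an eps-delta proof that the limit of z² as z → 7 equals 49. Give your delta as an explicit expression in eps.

delta = min(1, eps/15)

Let eps > 0 be given. We seek delta > 0 with 0 < |z − 7| < delta ⇒ |z² − 49| < eps.
Factor: z² − 49 = (z − 7)(z + 7), so |z² − 49| = |z − 7|·|z + 7|.
Restrict delta ≤ 1. Then |z − 7| < 1 gives |z| < 8, so by the triangle inequality |z + 7| ≤ 8 + 7 = 15.
Hence |z² − 49| ≤ 15|z − 7|, which is < eps once |z − 7| < eps/15.
Take delta = min(1, eps/15). If 0 < |z − 7| < delta then both bounds hold and |z² − 49| ≤ 15|z − 7| < 15·(eps/15) = eps.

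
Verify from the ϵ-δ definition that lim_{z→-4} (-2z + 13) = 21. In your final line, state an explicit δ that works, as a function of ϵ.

δ = ϵ/2

Let ϵ > 0 be given. We need δ > 0 so that 0 < |z + 4| < δ implies |(-2z + 13) − 21| < ϵ.
Since (-2z + 13) − 21 = -2(z + 4), we have |(-2z + 13) − 21| = 2|z + 4|.
So 2|z + 4| < ϵ exactly when |z + 4| < ϵ/2.
Choosing δ = ϵ/2 gives |(-2z + 13) − 21| = 2|z + 4| < ϵ whenever |z + 4| < δ.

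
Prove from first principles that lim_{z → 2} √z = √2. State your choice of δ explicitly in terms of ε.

Suppose ε > 0. We want δ > 0 such that 0 < |z − 2| < δ implies |√z − √2| < ε.
Multiplying by the conjugate, |√z − √2| = |z − 2|/(√z + √2).
Restrict δ ≤ 2 so that |z − 2| < 2 forces z > 0, and then √z + √2 > √2.
Hence |√z − √2| < |z − 2|/√2, which is < ε once |z − 2| < √2·ε.
Take δ = min(2, √2·ε). If 0 < |z − 2| < δ then z > 0 and |√z − √2| < |z − 2|/√2 < ε.

δ = min(2, √2·ε)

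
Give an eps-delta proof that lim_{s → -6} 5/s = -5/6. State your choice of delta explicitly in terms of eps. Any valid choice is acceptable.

delta = min(3, (18/5)eps)

Fix eps > 0. We seek delta > 0 such that 0 < |s + 6| < delta implies |5/s + 5/6| < eps.
|5/s + 5/6| = 5·|-6 − s|/(6·|s|) = 5|s + 6|/(6|s|).
Restrict delta ≤ 3. Then |s + 6| < 3 gives |s| > 3, so 6|s| > 18.
Then |5/s + 5/6| < 5|s + 6|/18, which is < eps when |s + 6| < (18/5)eps.
Take delta = min(3, (18/5)eps). Then 0 < |s + 6| < delta gives both |s + 6| < 3 and |s + 6| < (18/5)eps, so |5/s + 5/6| < eps.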